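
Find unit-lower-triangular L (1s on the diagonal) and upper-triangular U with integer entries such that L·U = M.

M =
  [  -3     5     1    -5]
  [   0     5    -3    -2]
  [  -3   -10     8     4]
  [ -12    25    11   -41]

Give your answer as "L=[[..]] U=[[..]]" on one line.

  r1 -= 0·r0 → [0,5,-3,-2]
  r2 -= 1·r0 → [0,-15,7,9]
  r3 -= 4·r0 → [0,5,7,-21]
  r2 -= -3·r1 → [0,0,-2,3]
  r3 -= 1·r1 → [0,0,10,-19]
  r3 -= -5·r2 → [0,0,0,-4]

L=[[1,0,0,0],[0,1,0,0],[1,-3,1,0],[4,1,-5,1]] U=[[-3,5,1,-5],[0,5,-3,-2],[0,0,-2,3],[0,0,0,-4]]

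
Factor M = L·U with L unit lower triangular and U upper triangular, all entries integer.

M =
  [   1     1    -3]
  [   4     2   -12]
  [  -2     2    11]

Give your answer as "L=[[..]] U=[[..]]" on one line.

L=[[1,0,0],[4,1,0],[-2,-2,1]] U=[[1,1,-3],[0,-2,0],[0,0,5]]

  row1 -= 4·row0 → [0,-2,0]
  row2 -= -2·row0 → [0,4,5]
  row2 -= -2·row1 → [0,0,5]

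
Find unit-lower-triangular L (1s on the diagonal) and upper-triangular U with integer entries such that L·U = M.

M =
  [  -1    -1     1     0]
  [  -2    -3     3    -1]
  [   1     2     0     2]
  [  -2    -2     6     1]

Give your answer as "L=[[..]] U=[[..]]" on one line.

L=[[1,0,0,0],[2,1,0,0],[-1,-1,1,0],[2,0,2,1]] U=[[-1,-1,1,0],[0,-1,1,-1],[0,0,2,1],[0,0,0,-1]]

  row1 -= 2·row0 → [0,-1,1,-1]
  row2 -= -1·row0 → [0,1,1,2]
  row3 -= 2·row0 → [0,0,4,1]
  row2 -= -1·row1 → [0,0,2,1]
  row3 -= 0·row1 → [0,0,4,1]
  row3 -= 2·row2 → [0,0,0,-1]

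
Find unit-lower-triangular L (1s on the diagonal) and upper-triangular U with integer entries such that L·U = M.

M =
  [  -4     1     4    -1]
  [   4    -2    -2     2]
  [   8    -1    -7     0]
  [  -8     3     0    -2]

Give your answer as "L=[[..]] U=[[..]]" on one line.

  row1 -= -1·row0 → [0,-1,2,1]
  row2 -= -2·row0 → [0,1,1,-2]
  row3 -= 2·row0 → [0,1,-8,0]
  row2 -= -1·row1 → [0,0,3,-1]
  row3 -= -1·row1 → [0,0,-6,1]
  row3 -= -2·row2 → [0,0,0,-1]

L=[[1,0,0,0],[-1,1,0,0],[-2,-1,1,0],[2,-1,-2,1]] U=[[-4,1,4,-1],[0,-1,2,1],[0,0,3,-1],[0,0,0,-1]]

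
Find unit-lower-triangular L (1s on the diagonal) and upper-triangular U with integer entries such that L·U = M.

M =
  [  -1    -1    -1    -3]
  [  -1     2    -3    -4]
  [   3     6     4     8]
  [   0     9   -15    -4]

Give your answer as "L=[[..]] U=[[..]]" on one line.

  r1 -= 1·r0 → [0,3,-2,-1]
  r2 -= -3·r0 → [0,3,1,-1]
  r3 -= 0·r0 → [0,9,-15,-4]
  r2 -= 1·r1 → [0,0,3,0]
  r3 -= 3·r1 → [0,0,-9,-1]
  r3 -= -3·r2 → [0,0,0,-1]

L=[[1,0,0,0],[1,1,0,0],[-3,1,1,0],[0,3,-3,1]] U=[[-1,-1,-1,-3],[0,3,-2,-1],[0,0,3,0],[0,0,0,-1]]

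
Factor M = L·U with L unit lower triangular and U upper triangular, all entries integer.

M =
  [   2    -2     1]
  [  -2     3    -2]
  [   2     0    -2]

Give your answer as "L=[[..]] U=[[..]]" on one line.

  R1 -= -1·R0 → [0,1,-1]
  R2 -= 1·R0 → [0,2,-3]
  R2 -= 2·R1 → [0,0,-1]

L=[[1,0,0],[-1,1,0],[1,2,1]] U=[[2,-2,1],[0,1,-1],[0,0,-1]]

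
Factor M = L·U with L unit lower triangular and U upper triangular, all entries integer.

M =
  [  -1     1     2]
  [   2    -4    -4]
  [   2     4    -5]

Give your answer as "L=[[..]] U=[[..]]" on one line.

  r1 -= -2·r0 → [0,-2,0]
  r2 -= -2·r0 → [0,6,-1]
  r2 -= -3·r1 → [0,0,-1]

L=[[1,0,0],[-2,1,0],[-2,-3,1]] U=[[-1,1,2],[0,-2,0],[0,0,-1]]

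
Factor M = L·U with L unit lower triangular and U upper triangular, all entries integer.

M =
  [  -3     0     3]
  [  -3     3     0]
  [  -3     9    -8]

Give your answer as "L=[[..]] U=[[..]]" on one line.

  r1 -= 1·r0 → [0,3,-3]
  r2 -= 1·r0 → [0,9,-11]
  r2 -= 3·r1 → [0,0,-2]

L=[[1,0,0],[1,1,0],[1,3,1]] U=[[-3,0,3],[0,3,-3],[0,0,-2]]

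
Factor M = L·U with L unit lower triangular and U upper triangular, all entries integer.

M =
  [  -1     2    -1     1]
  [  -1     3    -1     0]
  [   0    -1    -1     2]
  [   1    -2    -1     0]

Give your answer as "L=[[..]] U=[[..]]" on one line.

L=[[1,0,0,0],[1,1,0,0],[0,-1,1,0],[-1,0,2,1]] U=[[-1,2,-1,1],[0,1,0,-1],[0,0,-1,1],[0,0,0,-1]]

  row1 -= 1·row0 → [0,1,0,-1]
  row2 -= 0·row0 → [0,-1,-1,2]
  row3 -= -1·row0 → [0,0,-2,1]
  row2 -= -1·row1 → [0,0,-1,1]
  row3 -= 0·row1 → [0,0,-2,1]
  row3 -= 2·row2 → [0,0,0,-1]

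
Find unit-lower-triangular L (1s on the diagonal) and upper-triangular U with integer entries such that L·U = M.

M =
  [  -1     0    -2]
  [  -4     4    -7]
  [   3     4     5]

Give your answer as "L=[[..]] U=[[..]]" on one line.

  R1 -= 4·R0 → [0,4,1]
  R2 -= -3·R0 → [0,4,-1]
  R2 -= 1·R1 → [0,0,-2]

L=[[1,0,0],[4,1,0],[-3,1,1]] U=[[-1,0,-2],[0,4,1],[0,0,-2]]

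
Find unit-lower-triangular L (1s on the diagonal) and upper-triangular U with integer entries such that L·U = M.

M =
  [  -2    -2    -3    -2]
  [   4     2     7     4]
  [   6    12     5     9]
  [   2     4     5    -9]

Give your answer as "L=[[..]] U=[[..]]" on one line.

  row1 -= -2·row0 → [0,-2,1,0]
  row2 -= -3·row0 → [0,6,-4,3]
  row3 -= -1·row0 → [0,2,2,-11]
  row2 -= -3·row1 → [0,0,-1,3]
  row3 -= -1·row1 → [0,0,3,-11]
  row3 -= -3·row2 → [0,0,0,-2]

L=[[1,0,0,0],[-2,1,0,0],[-3,-3,1,0],[-1,-1,-3,1]] U=[[-2,-2,-3,-2],[0,-2,1,0],[0,0,-1,3],[0,0,0,-2]]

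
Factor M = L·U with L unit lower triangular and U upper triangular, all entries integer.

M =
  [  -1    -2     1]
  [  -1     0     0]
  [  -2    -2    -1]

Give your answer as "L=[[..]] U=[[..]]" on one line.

  row1 -= 1·row0 → [0,2,-1]
  row2 -= 2·row0 → [0,2,-3]
  row2 -= 1·row1 → [0,0,-2]

L=[[1,0,0],[1,1,0],[2,1,1]] U=[[-1,-2,1],[0,2,-1],[0,0,-2]]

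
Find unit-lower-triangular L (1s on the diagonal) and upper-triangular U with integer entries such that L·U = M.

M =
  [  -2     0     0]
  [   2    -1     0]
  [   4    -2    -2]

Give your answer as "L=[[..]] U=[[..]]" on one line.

  row1 -= -1·row0 → [0,-1,0]
  row2 -= -2·row0 → [0,-2,-2]
  row2 -= 2·row1 → [0,0,-2]

L=[[1,0,0],[-1,1,0],[-2,2,1]] U=[[-2,0,0],[0,-1,0],[0,0,-2]]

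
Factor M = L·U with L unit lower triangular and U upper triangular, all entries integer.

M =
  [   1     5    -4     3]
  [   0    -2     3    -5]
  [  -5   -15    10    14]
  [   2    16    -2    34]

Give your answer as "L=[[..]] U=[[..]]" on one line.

  row1 -= 0·row0 → [0,-2,3,-5]
  row2 -= -5·row0 → [0,10,-10,29]
  row3 -= 2·row0 → [0,6,6,28]
  row2 -= -5·row1 → [0,0,5,4]
  row3 -= -3·row1 → [0,0,15,13]
  row3 -= 3·row2 → [0,0,0,1]

L=[[1,0,0,0],[0,1,0,0],[-5,-5,1,0],[2,-3,3,1]] U=[[1,5,-4,3],[0,-2,3,-5],[0,0,5,4],[0,0,0,1]]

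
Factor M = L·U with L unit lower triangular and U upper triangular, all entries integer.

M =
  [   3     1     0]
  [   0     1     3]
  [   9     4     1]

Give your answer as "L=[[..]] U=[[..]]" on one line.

  r1 -= 0·r0 → [0,1,3]
  r2 -= 3·r0 → [0,1,1]
  r2 -= 1·r1 → [0,0,-2]

L=[[1,0,0],[0,1,0],[3,1,1]] U=[[3,1,0],[0,1,3],[0,0,-2]]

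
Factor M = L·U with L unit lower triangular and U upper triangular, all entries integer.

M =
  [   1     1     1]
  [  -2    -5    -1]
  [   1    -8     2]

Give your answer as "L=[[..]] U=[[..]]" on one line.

L=[[1,0,0],[-2,1,0],[1,3,1]] U=[[1,1,1],[0,-3,1],[0,0,-2]]

  row1 -= -2·row0 → [0,-3,1]
  row2 -= 1·row0 → [0,-9,1]
  row2 -= 3·row1 → [0,0,-2]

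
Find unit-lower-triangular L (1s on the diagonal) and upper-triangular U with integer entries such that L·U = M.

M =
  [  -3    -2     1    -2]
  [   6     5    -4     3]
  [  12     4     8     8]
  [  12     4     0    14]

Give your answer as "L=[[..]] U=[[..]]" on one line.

  row1 -= -2·row0 → [0,1,-2,-1]
  row2 -= -4·row0 → [0,-4,12,0]
  row3 -= -4·row0 → [0,-4,4,6]
  row2 -= -4·row1 → [0,0,4,-4]
  row3 -= -4·row1 → [0,0,-4,2]
  row3 -= -1·row2 → [0,0,0,-2]

L=[[1,0,0,0],[-2,1,0,0],[-4,-4,1,0],[-4,-4,-1,1]] U=[[-3,-2,1,-2],[0,1,-2,-1],[0,0,4,-4],[0,0,0,-2]]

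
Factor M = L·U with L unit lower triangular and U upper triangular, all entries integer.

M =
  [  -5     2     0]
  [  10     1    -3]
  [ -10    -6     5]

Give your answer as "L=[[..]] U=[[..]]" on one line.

L=[[1,0,0],[-2,1,0],[2,-2,1]] U=[[-5,2,0],[0,5,-3],[0,0,-1]]

  R1 -= -2·R0 → [0,5,-3]
  R2 -= 2·R0 → [0,-10,5]
  R2 -= -2·R1 → [0,0,-1]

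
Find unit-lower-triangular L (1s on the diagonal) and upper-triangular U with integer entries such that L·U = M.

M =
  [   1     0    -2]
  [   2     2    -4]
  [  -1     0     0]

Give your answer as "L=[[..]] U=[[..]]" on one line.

  R1 -= 2·R0 → [0,2,0]
  R2 -= -1·R0 → [0,0,-2]
  R2 -= 0·R1 → [0,0,-2]

L=[[1,0,0],[2,1,0],[-1,0,1]] U=[[1,0,-2],[0,2,0],[0,0,-2]]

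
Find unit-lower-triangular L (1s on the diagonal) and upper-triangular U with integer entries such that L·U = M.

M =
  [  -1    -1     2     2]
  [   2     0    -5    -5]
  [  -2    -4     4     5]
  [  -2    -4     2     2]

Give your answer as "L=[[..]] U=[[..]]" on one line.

L=[[1,0,0,0],[-2,1,0,0],[2,1,1,0],[2,1,-1,1]] U=[[-1,-1,2,2],[0,-2,-1,-1],[0,0,1,2],[0,0,0,1]]

  row1 -= -2·row0 → [0,-2,-1,-1]
  row2 -= 2·row0 → [0,-2,0,1]
  row3 -= 2·row0 → [0,-2,-2,-2]
  row2 -= 1·row1 → [0,0,1,2]
  row3 -= 1·row1 → [0,0,-1,-1]
  row3 -= -1·row2 → [0,0,0,1]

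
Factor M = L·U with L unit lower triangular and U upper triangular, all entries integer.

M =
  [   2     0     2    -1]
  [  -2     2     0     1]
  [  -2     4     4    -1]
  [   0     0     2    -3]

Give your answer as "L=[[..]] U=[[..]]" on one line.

  row1 -= -1·row0 → [0,2,2,0]
  row2 -= -1·row0 → [0,4,6,-2]
  row3 -= 0·row0 → [0,0,2,-3]
  row2 -= 2·row1 → [0,0,2,-2]
  row3 -= 0·row1 → [0,0,2,-3]
  row3 -= 1·row2 → [0,0,0,-1]

L=[[1,0,0,0],[-1,1,0,0],[-1,2,1,0],[0,0,1,1]] U=[[2,0,2,-1],[0,2,2,0],[0,0,2,-2],[0,0,0,-1]]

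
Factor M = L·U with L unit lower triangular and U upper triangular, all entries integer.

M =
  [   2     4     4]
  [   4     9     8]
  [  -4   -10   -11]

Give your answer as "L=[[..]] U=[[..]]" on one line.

L=[[1,0,0],[2,1,0],[-2,-2,1]] U=[[2,4,4],[0,1,0],[0,0,-3]]

  row1 -= 2·row0 → [0,1,0]
  row2 -= -2·row0 → [0,-2,-3]
  row2 -= -2·row1 → [0,0,-3]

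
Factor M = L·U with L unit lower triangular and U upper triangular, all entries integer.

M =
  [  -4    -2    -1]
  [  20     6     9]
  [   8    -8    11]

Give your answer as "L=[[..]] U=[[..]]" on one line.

  row1 -= -5·row0 → [0,-4,4]
  row2 -= -2·row0 → [0,-12,9]
  row2 -= 3·row1 → [0,0,-3]

L=[[1,0,0],[-5,1,0],[-2,3,1]] U=[[-4,-2,-1],[0,-4,4],[0,0,-3]]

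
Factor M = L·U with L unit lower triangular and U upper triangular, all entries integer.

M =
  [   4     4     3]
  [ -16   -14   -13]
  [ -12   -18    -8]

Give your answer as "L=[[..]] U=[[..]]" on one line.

L=[[1,0,0],[-4,1,0],[-3,-3,1]] U=[[4,4,3],[0,2,-1],[0,0,-2]]

  R1 -= -4·R0 → [0,2,-1]
  R2 -= -3·R0 → [0,-6,1]
  R2 -= -3·R1 → [0,0,-2]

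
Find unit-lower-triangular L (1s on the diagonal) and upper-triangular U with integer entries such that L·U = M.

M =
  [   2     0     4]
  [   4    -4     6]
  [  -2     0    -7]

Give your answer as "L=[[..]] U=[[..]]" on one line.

L=[[1,0,0],[2,1,0],[-1,0,1]] U=[[2,0,4],[0,-4,-2],[0,0,-3]]

  R1 -= 2·R0 → [0,-4,-2]
  R2 -= -1·R0 → [0,0,-3]
  R2 -= 0·R1 → [0,0,-3]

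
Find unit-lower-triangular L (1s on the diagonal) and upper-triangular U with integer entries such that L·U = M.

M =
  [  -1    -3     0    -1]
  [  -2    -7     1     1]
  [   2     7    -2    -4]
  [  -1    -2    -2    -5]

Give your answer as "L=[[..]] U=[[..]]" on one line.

  r1 -= 2·r0 → [0,-1,1,3]
  r2 -= -2·r0 → [0,1,-2,-6]
  r3 -= 1·r0 → [0,1,-2,-4]
  r2 -= -1·r1 → [0,0,-1,-3]
  r3 -= -1·r1 → [0,0,-1,-1]
  r3 -= 1·r2 → [0,0,0,2]

L=[[1,0,0,0],[2,1,0,0],[-2,-1,1,0],[1,-1,1,1]] U=[[-1,-3,0,-1],[0,-1,1,3],[0,0,-1,-3],[0,0,0,2]]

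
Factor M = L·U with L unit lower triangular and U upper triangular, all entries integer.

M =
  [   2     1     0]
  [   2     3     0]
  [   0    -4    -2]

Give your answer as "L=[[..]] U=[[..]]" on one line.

  row1 -= 1·row0 → [0,2,0]
  row2 -= 0·row0 → [0,-4,-2]
  row2 -= -2·row1 → [0,0,-2]

L=[[1,0,0],[1,1,0],[0,-2,1]] U=[[2,1,0],[0,2,0],[0,0,-2]]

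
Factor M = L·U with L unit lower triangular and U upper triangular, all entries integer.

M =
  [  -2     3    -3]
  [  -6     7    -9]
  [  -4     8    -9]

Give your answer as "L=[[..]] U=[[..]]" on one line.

L=[[1,0,0],[3,1,0],[2,-1,1]] U=[[-2,3,-3],[0,-2,0],[0,0,-3]]

  row1 -= 3·row0 → [0,-2,0]
  row2 -= 2·row0 → [0,2,-3]
  row2 -= -1·row1 → [0,0,-3]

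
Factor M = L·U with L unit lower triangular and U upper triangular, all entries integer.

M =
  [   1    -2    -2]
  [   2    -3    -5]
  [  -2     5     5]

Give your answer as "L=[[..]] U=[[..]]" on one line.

  r1 -= 2·r0 → [0,1,-1]
  r2 -= -2·r0 → [0,1,1]
  r2 -= 1·r1 → [0,0,2]

L=[[1,0,0],[2,1,0],[-2,1,1]] U=[[1,-2,-2],[0,1,-1],[0,0,2]]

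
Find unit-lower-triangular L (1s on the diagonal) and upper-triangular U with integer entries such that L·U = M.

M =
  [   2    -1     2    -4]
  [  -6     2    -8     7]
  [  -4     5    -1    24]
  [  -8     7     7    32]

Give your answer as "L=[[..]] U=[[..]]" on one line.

L=[[1,0,0,0],[-3,1,0,0],[-2,-3,1,0],[-4,-3,-3,1]] U=[[2,-1,2,-4],[0,-1,-2,-5],[0,0,-3,1],[0,0,0,4]]

  R1 -= -3·R0 → [0,-1,-2,-5]
  R2 -= -2·R0 → [0,3,3,16]
  R3 -= -4·R0 → [0,3,15,16]
  R2 -= -3·R1 → [0,0,-3,1]
  R3 -= -3·R1 → [0,0,9,1]
  R3 -= -3·R2 → [0,0,0,4]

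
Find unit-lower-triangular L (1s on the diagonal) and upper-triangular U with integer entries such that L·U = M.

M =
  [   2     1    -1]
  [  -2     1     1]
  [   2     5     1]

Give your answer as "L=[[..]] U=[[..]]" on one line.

L=[[1,0,0],[-1,1,0],[1,2,1]] U=[[2,1,-1],[0,2,0],[0,0,2]]

  row1 -= -1·row0 → [0,2,0]
  row2 -= 1·row0 → [0,4,2]
  row2 -= 2·row1 → [0,0,2]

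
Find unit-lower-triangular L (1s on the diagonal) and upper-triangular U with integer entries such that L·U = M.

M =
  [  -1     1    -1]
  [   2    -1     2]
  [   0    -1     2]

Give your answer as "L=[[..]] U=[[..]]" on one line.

  r1 -= -2·r0 → [0,1,0]
  r2 -= 0·r0 → [0,-1,2]
  r2 -= -1·r1 → [0,0,2]

L=[[1,0,0],[-2,1,0],[0,-1,1]] U=[[-1,1,-1],[0,1,0],[0,0,2]]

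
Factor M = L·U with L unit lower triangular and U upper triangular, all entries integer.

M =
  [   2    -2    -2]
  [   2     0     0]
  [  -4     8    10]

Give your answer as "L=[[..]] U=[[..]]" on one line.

L=[[1,0,0],[1,1,0],[-2,2,1]] U=[[2,-2,-2],[0,2,2],[0,0,2]]

  row1 -= 1·row0 → [0,2,2]
  row2 -= -2·row0 → [0,4,6]
  row2 -= 2·row1 → [0,0,2]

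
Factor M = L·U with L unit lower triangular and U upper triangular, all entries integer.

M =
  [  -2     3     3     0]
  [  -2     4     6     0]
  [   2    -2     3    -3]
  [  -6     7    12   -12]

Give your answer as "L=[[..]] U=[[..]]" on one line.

L=[[1,0,0,0],[1,1,0,0],[-1,1,1,0],[3,-2,3,1]] U=[[-2,3,3,0],[0,1,3,0],[0,0,3,-3],[0,0,0,-3]]

  row1 -= 1·row0 → [0,1,3,0]
  row2 -= -1·row0 → [0,1,6,-3]
  row3 -= 3·row0 → [0,-2,3,-12]
  row2 -= 1·row1 → [0,0,3,-3]
  row3 -= -2·row1 → [0,0,9,-12]
  row3 -= 3·row2 → [0,0,0,-3]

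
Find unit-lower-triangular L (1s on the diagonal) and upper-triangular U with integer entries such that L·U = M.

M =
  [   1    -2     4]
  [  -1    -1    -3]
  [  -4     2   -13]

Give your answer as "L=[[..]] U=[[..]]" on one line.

L=[[1,0,0],[-1,1,0],[-4,2,1]] U=[[1,-2,4],[0,-3,1],[0,0,1]]

  r1 -= -1·r0 → [0,-3,1]
  r2 -= -4·r0 → [0,-6,3]
  r2 -= 2·r1 → [0,0,1]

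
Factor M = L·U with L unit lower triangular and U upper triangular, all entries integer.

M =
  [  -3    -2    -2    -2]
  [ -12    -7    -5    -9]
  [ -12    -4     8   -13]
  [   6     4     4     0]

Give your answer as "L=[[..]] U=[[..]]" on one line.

L=[[1,0,0,0],[4,1,0,0],[4,4,1,0],[-2,0,0,1]] U=[[-3,-2,-2,-2],[0,1,3,-1],[0,0,4,-1],[0,0,0,-4]]

  row1 -= 4·row0 → [0,1,3,-1]
  row2 -= 4·row0 → [0,4,16,-5]
  row3 -= -2·row0 → [0,0,0,-4]
  row2 -= 4·row1 → [0,0,4,-1]
  row3 -= 0·row1 → [0,0,0,-4]
  row3 -= 0·row2 → [0,0,0,-4]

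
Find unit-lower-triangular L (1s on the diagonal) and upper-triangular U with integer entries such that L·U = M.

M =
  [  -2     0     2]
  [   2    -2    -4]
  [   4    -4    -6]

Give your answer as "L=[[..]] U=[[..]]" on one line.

  row1 -= -1·row0 → [0,-2,-2]
  row2 -= -2·row0 → [0,-4,-2]
  row2 -= 2·row1 → [0,0,2]

L=[[1,0,0],[-1,1,0],[-2,2,1]] U=[[-2,0,2],[0,-2,-2],[0,0,2]]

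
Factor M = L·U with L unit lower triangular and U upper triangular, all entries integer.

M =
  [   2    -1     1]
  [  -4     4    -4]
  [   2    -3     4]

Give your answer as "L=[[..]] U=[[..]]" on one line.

L=[[1,0,0],[-2,1,0],[1,-1,1]] U=[[2,-1,1],[0,2,-2],[0,0,1]]

  R1 -= -2·R0 → [0,2,-2]
  R2 -= 1·R0 → [0,-2,3]
  R2 -= -1·R1 → [0,0,1]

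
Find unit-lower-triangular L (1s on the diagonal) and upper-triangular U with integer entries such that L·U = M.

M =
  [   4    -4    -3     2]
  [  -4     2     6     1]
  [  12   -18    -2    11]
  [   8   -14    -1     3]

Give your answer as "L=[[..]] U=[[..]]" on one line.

  R1 -= -1·R0 → [0,-2,3,3]
  R2 -= 3·R0 → [0,-6,7,5]
  R3 -= 2·R0 → [0,-6,5,-1]
  R2 -= 3·R1 → [0,0,-2,-4]
  R3 -= 3·R1 → [0,0,-4,-10]
  R3 -= 2·R2 → [0,0,0,-2]

L=[[1,0,0,0],[-1,1,0,0],[3,3,1,0],[2,3,2,1]] U=[[4,-4,-3,2],[0,-2,3,3],[0,0,-2,-4],[0,0,0,-2]]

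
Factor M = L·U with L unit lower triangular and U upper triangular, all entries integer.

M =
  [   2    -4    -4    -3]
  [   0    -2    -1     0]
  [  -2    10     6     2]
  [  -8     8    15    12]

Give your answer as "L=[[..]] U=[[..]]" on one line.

  r1 -= 0·r0 → [0,-2,-1,0]
  r2 -= -1·r0 → [0,6,2,-1]
  r3 -= -4·r0 → [0,-8,-1,0]
  r2 -= -3·r1 → [0,0,-1,-1]
  r3 -= 4·r1 → [0,0,3,0]
  r3 -= -3·r2 → [0,0,0,-3]

L=[[1,0,0,0],[0,1,0,0],[-1,-3,1,0],[-4,4,-3,1]] U=[[2,-4,-4,-3],[0,-2,-1,0],[0,0,-1,-1],[0,0,0,-3]]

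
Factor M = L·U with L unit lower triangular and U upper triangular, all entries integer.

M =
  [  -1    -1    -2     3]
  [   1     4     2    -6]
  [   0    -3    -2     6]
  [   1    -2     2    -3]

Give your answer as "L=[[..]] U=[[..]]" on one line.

L=[[1,0,0,0],[-1,1,0,0],[0,-1,1,0],[-1,-1,0,1]] U=[[-1,-1,-2,3],[0,3,0,-3],[0,0,-2,3],[0,0,0,-3]]

  r1 -= -1·r0 → [0,3,0,-3]
  r2 -= 0·r0 → [0,-3,-2,6]
  r3 -= -1·r0 → [0,-3,0,0]
  r2 -= -1·r1 → [0,0,-2,3]
  r3 -= -1·r1 → [0,0,0,-3]
  r3 -= 0·r2 → [0,0,0,-3]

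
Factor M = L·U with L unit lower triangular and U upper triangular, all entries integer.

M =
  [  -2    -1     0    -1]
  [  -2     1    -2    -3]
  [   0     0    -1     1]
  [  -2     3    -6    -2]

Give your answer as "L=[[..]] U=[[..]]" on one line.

  row1 -= 1·row0 → [0,2,-2,-2]
  row2 -= 0·row0 → [0,0,-1,1]
  row3 -= 1·row0 → [0,4,-6,-1]
  row2 -= 0·row1 → [0,0,-1,1]
  row3 -= 2·row1 → [0,0,-2,3]
  row3 -= 2·row2 → [0,0,0,1]

L=[[1,0,0,0],[1,1,0,0],[0,0,1,0],[1,2,2,1]] U=[[-2,-1,0,-1],[0,2,-2,-2],[0,0,-1,1],[0,0,0,1]]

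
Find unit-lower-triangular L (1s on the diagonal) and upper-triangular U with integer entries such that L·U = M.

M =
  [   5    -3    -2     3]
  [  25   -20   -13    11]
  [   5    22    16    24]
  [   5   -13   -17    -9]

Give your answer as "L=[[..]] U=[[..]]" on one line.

  r1 -= 5·r0 → [0,-5,-3,-4]
  r2 -= 1·r0 → [0,25,18,21]
  r3 -= 1·r0 → [0,-10,-15,-12]
  r2 -= -5·r1 → [0,0,3,1]
  r3 -= 2·r1 → [0,0,-9,-4]
  r3 -= -3·r2 → [0,0,0,-1]

L=[[1,0,0,0],[5,1,0,0],[1,-5,1,0],[1,2,-3,1]] U=[[5,-3,-2,3],[0,-5,-3,-4],[0,0,3,1],[0,0,0,-1]]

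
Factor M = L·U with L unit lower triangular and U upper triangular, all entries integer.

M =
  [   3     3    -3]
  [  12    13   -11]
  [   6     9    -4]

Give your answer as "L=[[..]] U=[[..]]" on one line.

L=[[1,0,0],[4,1,0],[2,3,1]] U=[[3,3,-3],[0,1,1],[0,0,-1]]

  r1 -= 4·r0 → [0,1,1]
  r2 -= 2·r0 → [0,3,2]
  r2 -= 3·r1 → [0,0,-1]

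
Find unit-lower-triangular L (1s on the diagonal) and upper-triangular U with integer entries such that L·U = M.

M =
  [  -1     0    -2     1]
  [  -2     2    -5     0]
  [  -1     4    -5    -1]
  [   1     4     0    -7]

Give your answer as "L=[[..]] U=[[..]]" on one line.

L=[[1,0,0,0],[2,1,0,0],[1,2,1,0],[-1,2,0,1]] U=[[-1,0,-2,1],[0,2,-1,-2],[0,0,-1,2],[0,0,0,-2]]

  row1 -= 2·row0 → [0,2,-1,-2]
  row2 -= 1·row0 → [0,4,-3,-2]
  row3 -= -1·row0 → [0,4,-2,-6]
  row2 -= 2·row1 → [0,0,-1,2]
  row3 -= 2·row1 → [0,0,0,-2]
  row3 -= 0·row2 → [0,0,0,-2]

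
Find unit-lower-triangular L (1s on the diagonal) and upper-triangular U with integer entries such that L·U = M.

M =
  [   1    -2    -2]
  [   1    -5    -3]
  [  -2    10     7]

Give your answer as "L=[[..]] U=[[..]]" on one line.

L=[[1,0,0],[1,1,0],[-2,-2,1]] U=[[1,-2,-2],[0,-3,-1],[0,0,1]]

  r1 -= 1·r0 → [0,-3,-1]
  r2 -= -2·r0 → [0,6,3]
  r2 -= -2·r1 → [0,0,1]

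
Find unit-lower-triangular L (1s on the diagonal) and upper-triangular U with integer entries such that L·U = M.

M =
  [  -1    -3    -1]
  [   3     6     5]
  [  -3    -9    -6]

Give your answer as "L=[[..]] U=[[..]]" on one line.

L=[[1,0,0],[-3,1,0],[3,0,1]] U=[[-1,-3,-1],[0,-3,2],[0,0,-3]]

  R1 -= -3·R0 → [0,-3,2]
  R2 -= 3·R0 → [0,0,-3]
  R2 -= 0·R1 → [0,0,-3]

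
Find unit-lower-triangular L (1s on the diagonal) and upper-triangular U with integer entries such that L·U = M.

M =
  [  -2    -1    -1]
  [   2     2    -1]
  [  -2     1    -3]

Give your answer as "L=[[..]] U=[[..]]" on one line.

L=[[1,0,0],[-1,1,0],[1,2,1]] U=[[-2,-1,-1],[0,1,-2],[0,0,2]]

  R1 -= -1·R0 → [0,1,-2]
  R2 -= 1·R0 → [0,2,-2]
  R2 -= 2·R1 → [0,0,2]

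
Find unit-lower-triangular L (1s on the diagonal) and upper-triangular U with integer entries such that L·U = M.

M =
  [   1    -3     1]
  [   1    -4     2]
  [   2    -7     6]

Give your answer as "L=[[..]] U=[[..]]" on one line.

L=[[1,0,0],[1,1,0],[2,1,1]] U=[[1,-3,1],[0,-1,1],[0,0,3]]

  R1 -= 1·R0 → [0,-1,1]
  R2 -= 2·R0 → [0,-1,4]
  R2 -= 1·R1 → [0,0,3]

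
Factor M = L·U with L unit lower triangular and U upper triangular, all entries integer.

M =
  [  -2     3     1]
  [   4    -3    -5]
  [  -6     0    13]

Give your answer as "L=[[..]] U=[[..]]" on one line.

  R1 -= -2·R0 → [0,3,-3]
  R2 -= 3·R0 → [0,-9,10]
  R2 -= -3·R1 → [0,0,1]

L=[[1,0,0],[-2,1,0],[3,-3,1]] U=[[-2,3,1],[0,3,-3],[0,0,1]]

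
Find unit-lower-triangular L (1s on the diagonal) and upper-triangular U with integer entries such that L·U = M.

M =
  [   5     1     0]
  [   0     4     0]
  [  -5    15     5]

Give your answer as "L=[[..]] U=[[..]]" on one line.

  r1 -= 0·r0 → [0,4,0]
  r2 -= -1·r0 → [0,16,5]
  r2 -= 4·r1 → [0,0,5]

L=[[1,0,0],[0,1,0],[-1,4,1]] U=[[5,1,0],[0,4,0],[0,0,5]]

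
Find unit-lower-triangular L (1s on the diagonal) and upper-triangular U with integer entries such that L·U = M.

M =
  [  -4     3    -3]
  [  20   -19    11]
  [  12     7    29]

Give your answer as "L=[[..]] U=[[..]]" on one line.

L=[[1,0,0],[-5,1,0],[-3,-4,1]] U=[[-4,3,-3],[0,-4,-4],[0,0,4]]

  r1 -= -5·r0 → [0,-4,-4]
  r2 -= -3·r0 → [0,16,20]
  r2 -= -4·r1 → [0,0,4]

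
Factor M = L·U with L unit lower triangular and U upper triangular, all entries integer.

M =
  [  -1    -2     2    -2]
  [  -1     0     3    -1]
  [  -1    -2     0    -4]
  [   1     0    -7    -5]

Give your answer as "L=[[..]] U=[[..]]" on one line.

L=[[1,0,0,0],[1,1,0,0],[1,0,1,0],[-1,-1,2,1]] U=[[-1,-2,2,-2],[0,2,1,1],[0,0,-2,-2],[0,0,0,-2]]

  r1 -= 1·r0 → [0,2,1,1]
  r2 -= 1·r0 → [0,0,-2,-2]
  r3 -= -1·r0 → [0,-2,-5,-7]
  r2 -= 0·r1 → [0,0,-2,-2]
  r3 -= -1·r1 → [0,0,-4,-6]
  r3 -= 2·r2 → [0,0,0,-2]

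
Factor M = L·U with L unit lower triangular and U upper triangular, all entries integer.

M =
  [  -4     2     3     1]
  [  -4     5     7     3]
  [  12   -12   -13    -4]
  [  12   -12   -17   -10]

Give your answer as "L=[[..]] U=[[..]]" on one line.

L=[[1,0,0,0],[1,1,0,0],[-3,-2,1,0],[-3,-2,0,1]] U=[[-4,2,3,1],[0,3,4,2],[0,0,4,3],[0,0,0,-3]]

  r1 -= 1·r0 → [0,3,4,2]
  r2 -= -3·r0 → [0,-6,-4,-1]
  r3 -= -3·r0 → [0,-6,-8,-7]
  r2 -= -2·r1 → [0,0,4,3]
  r3 -= -2·r1 → [0,0,0,-3]
  r3 -= 0·r2 → [0,0,0,-3]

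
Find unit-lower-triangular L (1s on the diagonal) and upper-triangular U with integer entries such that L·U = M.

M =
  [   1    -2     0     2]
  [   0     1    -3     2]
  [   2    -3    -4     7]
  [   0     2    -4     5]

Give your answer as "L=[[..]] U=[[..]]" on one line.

L=[[1,0,0,0],[0,1,0,0],[2,1,1,0],[0,2,-2,1]] U=[[1,-2,0,2],[0,1,-3,2],[0,0,-1,1],[0,0,0,3]]

  R1 -= 0·R0 → [0,1,-3,2]
  R2 -= 2·R0 → [0,1,-4,3]
  R3 -= 0·R0 → [0,2,-4,5]
  R2 -= 1·R1 → [0,0,-1,1]
  R3 -= 2·R1 → [0,0,2,1]
  R3 -= -2·R2 → [0,0,0,3]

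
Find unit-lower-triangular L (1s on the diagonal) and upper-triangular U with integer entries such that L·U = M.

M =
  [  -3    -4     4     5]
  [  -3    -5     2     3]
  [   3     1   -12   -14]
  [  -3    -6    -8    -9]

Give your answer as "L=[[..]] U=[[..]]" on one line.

L=[[1,0,0,0],[1,1,0,0],[-1,3,1,0],[1,2,4,1]] U=[[-3,-4,4,5],[0,-1,-2,-2],[0,0,-2,-3],[0,0,0,2]]

  row1 -= 1·row0 → [0,-1,-2,-2]
  row2 -= -1·row0 → [0,-3,-8,-9]
  row3 -= 1·row0 → [0,-2,-12,-14]
  row2 -= 3·row1 → [0,0,-2,-3]
  row3 -= 2·row1 → [0,0,-8,-10]
  row3 -= 4·row2 → [0,0,0,2]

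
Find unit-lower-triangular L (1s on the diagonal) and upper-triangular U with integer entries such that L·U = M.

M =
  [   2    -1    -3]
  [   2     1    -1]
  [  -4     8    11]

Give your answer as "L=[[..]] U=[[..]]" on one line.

  R1 -= 1·R0 → [0,2,2]
  R2 -= -2·R0 → [0,6,5]
  R2 -= 3·R1 → [0,0,-1]

L=[[1,0,0],[1,1,0],[-2,3,1]] U=[[2,-1,-3],[0,2,2],[0,0,-1]]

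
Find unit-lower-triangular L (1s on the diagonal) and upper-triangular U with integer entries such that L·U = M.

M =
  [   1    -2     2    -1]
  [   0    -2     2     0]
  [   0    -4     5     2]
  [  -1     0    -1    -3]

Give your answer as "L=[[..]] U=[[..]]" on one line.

L=[[1,0,0,0],[0,1,0,0],[0,2,1,0],[-1,1,-1,1]] U=[[1,-2,2,-1],[0,-2,2,0],[0,0,1,2],[0,0,0,-2]]

  R1 -= 0·R0 → [0,-2,2,0]
  R2 -= 0·R0 → [0,-4,5,2]
  R3 -= -1·R0 → [0,-2,1,-4]
  R2 -= 2·R1 → [0,0,1,2]
  R3 -= 1·R1 → [0,0,-1,-4]
  R3 -= -1·R2 → [0,0,0,-2]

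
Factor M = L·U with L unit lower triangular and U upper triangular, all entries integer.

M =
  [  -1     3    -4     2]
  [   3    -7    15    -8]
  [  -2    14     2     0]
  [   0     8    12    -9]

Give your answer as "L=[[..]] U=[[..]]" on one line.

  r1 -= -3·r0 → [0,2,3,-2]
  r2 -= 2·r0 → [0,8,10,-4]
  r3 -= 0·r0 → [0,8,12,-9]
  r2 -= 4·r1 → [0,0,-2,4]
  r3 -= 4·r1 → [0,0,0,-1]
  r3 -= 0·r2 → [0,0,0,-1]

L=[[1,0,0,0],[-3,1,0,0],[2,4,1,0],[0,4,0,1]] U=[[-1,3,-4,2],[0,2,3,-2],[0,0,-2,4],[0,0,0,-1]]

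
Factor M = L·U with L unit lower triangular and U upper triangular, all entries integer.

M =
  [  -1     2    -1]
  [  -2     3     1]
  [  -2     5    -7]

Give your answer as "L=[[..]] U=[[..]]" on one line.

L=[[1,0,0],[2,1,0],[2,-1,1]] U=[[-1,2,-1],[0,-1,3],[0,0,-2]]

  r1 -= 2·r0 → [0,-1,3]
  r2 -= 2·r0 → [0,1,-5]
  r2 -= -1·r1 → [0,0,-2]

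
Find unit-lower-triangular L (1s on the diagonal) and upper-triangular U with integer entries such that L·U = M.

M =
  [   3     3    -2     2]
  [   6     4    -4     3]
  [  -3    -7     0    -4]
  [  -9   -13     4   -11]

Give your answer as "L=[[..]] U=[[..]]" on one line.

  row1 -= 2·row0 → [0,-2,0,-1]
  row2 -= -1·row0 → [0,-4,-2,-2]
  row3 -= -3·row0 → [0,-4,-2,-5]
  row2 -= 2·row1 → [0,0,-2,0]
  row3 -= 2·row1 → [0,0,-2,-3]
  row3 -= 1·row2 → [0,0,0,-3]

L=[[1,0,0,0],[2,1,0,0],[-1,2,1,0],[-3,2,1,1]] U=[[3,3,-2,2],[0,-2,0,-1],[0,0,-2,0],[0,0,0,-3]]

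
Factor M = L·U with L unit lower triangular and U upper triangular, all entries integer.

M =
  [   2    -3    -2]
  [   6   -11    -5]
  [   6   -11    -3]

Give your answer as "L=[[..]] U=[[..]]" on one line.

  R1 -= 3·R0 → [0,-2,1]
  R2 -= 3·R0 → [0,-2,3]
  R2 -= 1·R1 → [0,0,2]

L=[[1,0,0],[3,1,0],[3,1,1]] U=[[2,-3,-2],[0,-2,1],[0,0,2]]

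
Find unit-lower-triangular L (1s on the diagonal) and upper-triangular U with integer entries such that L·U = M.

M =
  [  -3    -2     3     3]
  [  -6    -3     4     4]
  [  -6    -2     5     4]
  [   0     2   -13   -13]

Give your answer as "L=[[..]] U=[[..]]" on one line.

L=[[1,0,0,0],[2,1,0,0],[2,2,1,0],[0,2,-3,1]] U=[[-3,-2,3,3],[0,1,-2,-2],[0,0,3,2],[0,0,0,-3]]

  R1 -= 2·R0 → [0,1,-2,-2]
  R2 -= 2·R0 → [0,2,-1,-2]
  R3 -= 0·R0 → [0,2,-13,-13]
  R2 -= 2·R1 → [0,0,3,2]
  R3 -= 2·R1 → [0,0,-9,-9]
  R3 -= -3·R2 → [0,0,0,-3]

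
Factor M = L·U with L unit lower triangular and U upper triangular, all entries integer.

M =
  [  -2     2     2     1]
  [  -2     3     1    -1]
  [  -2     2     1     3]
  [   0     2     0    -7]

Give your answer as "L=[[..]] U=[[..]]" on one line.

L=[[1,0,0,0],[1,1,0,0],[1,0,1,0],[0,2,-2,1]] U=[[-2,2,2,1],[0,1,-1,-2],[0,0,-1,2],[0,0,0,1]]

  R1 -= 1·R0 → [0,1,-1,-2]
  R2 -= 1·R0 → [0,0,-1,2]
  R3 -= 0·R0 → [0,2,0,-7]
  R2 -= 0·R1 → [0,0,-1,2]
  R3 -= 2·R1 → [0,0,2,-3]
  R3 -= -2·R2 → [0,0,0,1]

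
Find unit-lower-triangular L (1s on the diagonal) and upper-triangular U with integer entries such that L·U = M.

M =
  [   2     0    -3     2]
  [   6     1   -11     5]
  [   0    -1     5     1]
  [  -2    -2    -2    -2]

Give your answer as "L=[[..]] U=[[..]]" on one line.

L=[[1,0,0,0],[3,1,0,0],[0,-1,1,0],[-1,-2,-3,1]] U=[[2,0,-3,2],[0,1,-2,-1],[0,0,3,0],[0,0,0,-2]]

  R1 -= 3·R0 → [0,1,-2,-1]
  R2 -= 0·R0 → [0,-1,5,1]
  R3 -= -1·R0 → [0,-2,-5,0]
  R2 -= -1·R1 → [0,0,3,0]
  R3 -= -2·R1 → [0,0,-9,-2]
  R3 -= -3·R2 → [0,0,0,-2]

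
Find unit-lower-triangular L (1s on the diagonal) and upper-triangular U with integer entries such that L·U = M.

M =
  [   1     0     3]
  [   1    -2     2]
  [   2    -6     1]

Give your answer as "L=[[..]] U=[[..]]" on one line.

L=[[1,0,0],[1,1,0],[2,3,1]] U=[[1,0,3],[0,-2,-1],[0,0,-2]]

  row1 -= 1·row0 → [0,-2,-1]
  row2 -= 2·row0 → [0,-6,-5]
  row2 -= 3·row1 → [0,0,-2]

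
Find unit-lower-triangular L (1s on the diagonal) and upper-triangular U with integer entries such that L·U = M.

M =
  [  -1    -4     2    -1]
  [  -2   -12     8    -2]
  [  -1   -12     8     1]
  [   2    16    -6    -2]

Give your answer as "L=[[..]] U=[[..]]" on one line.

L=[[1,0,0,0],[2,1,0,0],[1,2,1,0],[-2,-2,-3,1]] U=[[-1,-4,2,-1],[0,-4,4,0],[0,0,-2,2],[0,0,0,2]]

  r1 -= 2·r0 → [0,-4,4,0]
  r2 -= 1·r0 → [0,-8,6,2]
  r3 -= -2·r0 → [0,8,-2,-4]
  r2 -= 2·r1 → [0,0,-2,2]
  r3 -= -2·r1 → [0,0,6,-4]
  r3 -= -3·r2 → [0,0,0,2]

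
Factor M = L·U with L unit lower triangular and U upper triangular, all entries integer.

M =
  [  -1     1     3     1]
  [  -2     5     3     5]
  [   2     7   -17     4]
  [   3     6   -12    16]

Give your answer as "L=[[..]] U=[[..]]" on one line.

  row1 -= 2·row0 → [0,3,-3,3]
  row2 -= -2·row0 → [0,9,-11,6]
  row3 -= -3·row0 → [0,9,-3,19]
  row2 -= 3·row1 → [0,0,-2,-3]
  row3 -= 3·row1 → [0,0,6,10]
  row3 -= -3·row2 → [0,0,0,1]

L=[[1,0,0,0],[2,1,0,0],[-2,3,1,0],[-3,3,-3,1]] U=[[-1,1,3,1],[0,3,-3,3],[0,0,-2,-3],[0,0,0,1]]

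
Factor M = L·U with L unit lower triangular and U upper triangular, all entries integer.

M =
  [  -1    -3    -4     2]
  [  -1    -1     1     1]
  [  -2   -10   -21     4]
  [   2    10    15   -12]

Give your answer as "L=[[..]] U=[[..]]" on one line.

  R1 -= 1·R0 → [0,2,5,-1]
  R2 -= 2·R0 → [0,-4,-13,0]
  R3 -= -2·R0 → [0,4,7,-8]
  R2 -= -2·R1 → [0,0,-3,-2]
  R3 -= 2·R1 → [0,0,-3,-6]
  R3 -= 1·R2 → [0,0,0,-4]

L=[[1,0,0,0],[1,1,0,0],[2,-2,1,0],[-2,2,1,1]] U=[[-1,-3,-4,2],[0,2,5,-1],[0,0,-3,-2],[0,0,0,-4]]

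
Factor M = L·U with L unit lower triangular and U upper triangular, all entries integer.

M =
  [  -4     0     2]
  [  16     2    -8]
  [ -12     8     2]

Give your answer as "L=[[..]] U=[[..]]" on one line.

  R1 -= -4·R0 → [0,2,0]
  R2 -= 3·R0 → [0,8,-4]
  R2 -= 4·R1 → [0,0,-4]

L=[[1,0,0],[-4,1,0],[3,4,1]] U=[[-4,0,2],[0,2,0],[0,0,-4]]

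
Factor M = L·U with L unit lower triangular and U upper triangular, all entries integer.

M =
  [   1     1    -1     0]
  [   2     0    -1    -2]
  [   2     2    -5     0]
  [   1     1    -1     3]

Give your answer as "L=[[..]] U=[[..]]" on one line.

L=[[1,0,0,0],[2,1,0,0],[2,0,1,0],[1,0,0,1]] U=[[1,1,-1,0],[0,-2,1,-2],[0,0,-3,0],[0,0,0,3]]

  r1 -= 2·r0 → [0,-2,1,-2]
  r2 -= 2·r0 → [0,0,-3,0]
  r3 -= 1·r0 → [0,0,0,3]
  r2 -= 0·r1 → [0,0,-3,0]
  r3 -= 0·r1 → [0,0,0,3]
  r3 -= 0·r2 → [0,0,0,3]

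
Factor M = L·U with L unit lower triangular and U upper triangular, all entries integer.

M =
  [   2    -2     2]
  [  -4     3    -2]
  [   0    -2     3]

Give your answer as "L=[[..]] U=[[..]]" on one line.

L=[[1,0,0],[-2,1,0],[0,2,1]] U=[[2,-2,2],[0,-1,2],[0,0,-1]]

  R1 -= -2·R0 → [0,-1,2]
  R2 -= 0·R0 → [0,-2,3]
  R2 -= 2·R1 → [0,0,-1]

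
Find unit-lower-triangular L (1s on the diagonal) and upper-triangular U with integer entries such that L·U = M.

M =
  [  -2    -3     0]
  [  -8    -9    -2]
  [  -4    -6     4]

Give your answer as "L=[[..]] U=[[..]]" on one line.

  row1 -= 4·row0 → [0,3,-2]
  row2 -= 2·row0 → [0,0,4]
  row2 -= 0·row1 → [0,0,4]

L=[[1,0,0],[4,1,0],[2,0,1]] U=[[-2,-3,0],[0,3,-2],[0,0,4]]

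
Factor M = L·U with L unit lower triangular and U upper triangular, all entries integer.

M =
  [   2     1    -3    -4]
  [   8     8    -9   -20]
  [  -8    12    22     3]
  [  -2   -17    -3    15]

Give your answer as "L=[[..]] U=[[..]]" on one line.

  r1 -= 4·r0 → [0,4,3,-4]
  r2 -= -4·r0 → [0,16,10,-13]
  r3 -= -1·r0 → [0,-16,-6,11]
  r2 -= 4·r1 → [0,0,-2,3]
  r3 -= -4·r1 → [0,0,6,-5]
  r3 -= -3·r2 → [0,0,0,4]

L=[[1,0,0,0],[4,1,0,0],[-4,4,1,0],[-1,-4,-3,1]] U=[[2,1,-3,-4],[0,4,3,-4],[0,0,-2,3],[0,0,0,4]]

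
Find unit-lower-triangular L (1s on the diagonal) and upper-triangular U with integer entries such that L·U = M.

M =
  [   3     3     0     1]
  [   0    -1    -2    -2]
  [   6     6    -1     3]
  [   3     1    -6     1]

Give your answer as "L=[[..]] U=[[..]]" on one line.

L=[[1,0,0,0],[0,1,0,0],[2,0,1,0],[1,2,2,1]] U=[[3,3,0,1],[0,-1,-2,-2],[0,0,-1,1],[0,0,0,2]]

  R1 -= 0·R0 → [0,-1,-2,-2]
  R2 -= 2·R0 → [0,0,-1,1]
  R3 -= 1·R0 → [0,-2,-6,0]
  R2 -= 0·R1 → [0,0,-1,1]
  R3 -= 2·R1 → [0,0,-2,4]
  R3 -= 2·R2 → [0,0,0,2]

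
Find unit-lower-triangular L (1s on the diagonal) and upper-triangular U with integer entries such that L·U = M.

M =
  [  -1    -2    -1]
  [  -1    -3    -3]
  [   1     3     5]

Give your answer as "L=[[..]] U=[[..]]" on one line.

L=[[1,0,0],[1,1,0],[-1,-1,1]] U=[[-1,-2,-1],[0,-1,-2],[0,0,2]]

  r1 -= 1·r0 → [0,-1,-2]
  r2 -= -1·r0 → [0,1,4]
  r2 -= -1·r1 → [0,0,2]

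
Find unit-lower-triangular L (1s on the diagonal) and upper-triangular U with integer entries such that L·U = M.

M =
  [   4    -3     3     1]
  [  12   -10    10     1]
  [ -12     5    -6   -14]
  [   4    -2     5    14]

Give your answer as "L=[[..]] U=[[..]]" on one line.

L=[[1,0,0,0],[3,1,0,0],[-3,4,1,0],[1,-1,-3,1]] U=[[4,-3,3,1],[0,-1,1,-2],[0,0,-1,-3],[0,0,0,2]]

  row1 -= 3·row0 → [0,-1,1,-2]
  row2 -= -3·row0 → [0,-4,3,-11]
  row3 -= 1·row0 → [0,1,2,13]
  row2 -= 4·row1 → [0,0,-1,-3]
  row3 -= -1·row1 → [0,0,3,11]
  row3 -= -3·row2 → [0,0,0,2]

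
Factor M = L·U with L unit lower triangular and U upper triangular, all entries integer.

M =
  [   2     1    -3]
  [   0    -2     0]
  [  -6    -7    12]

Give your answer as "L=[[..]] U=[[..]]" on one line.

  row1 -= 0·row0 → [0,-2,0]
  row2 -= -3·row0 → [0,-4,3]
  row2 -= 2·row1 → [0,0,3]

L=[[1,0,0],[0,1,0],[-3,2,1]] U=[[2,1,-3],[0,-2,0],[0,0,3]]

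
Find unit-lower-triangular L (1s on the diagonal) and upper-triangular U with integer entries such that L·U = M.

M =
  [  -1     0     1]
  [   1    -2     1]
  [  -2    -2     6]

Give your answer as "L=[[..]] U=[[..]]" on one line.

L=[[1,0,0],[-1,1,0],[2,1,1]] U=[[-1,0,1],[0,-2,2],[0,0,2]]

  R1 -= -1·R0 → [0,-2,2]
  R2 -= 2·R0 → [0,-2,4]
  R2 -= 1·R1 → [0,0,2]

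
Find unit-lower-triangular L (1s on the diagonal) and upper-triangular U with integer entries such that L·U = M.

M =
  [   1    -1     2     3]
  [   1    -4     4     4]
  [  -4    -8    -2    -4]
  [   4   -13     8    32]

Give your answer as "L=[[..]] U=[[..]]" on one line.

  row1 -= 1·row0 → [0,-3,2,1]
  row2 -= -4·row0 → [0,-12,6,8]
  row3 -= 4·row0 → [0,-9,0,20]
  row2 -= 4·row1 → [0,0,-2,4]
  row3 -= 3·row1 → [0,0,-6,17]
  row3 -= 3·row2 → [0,0,0,5]

L=[[1,0,0,0],[1,1,0,0],[-4,4,1,0],[4,3,3,1]] U=[[1,-1,2,3],[0,-3,2,1],[0,0,-2,4],[0,0,0,5]]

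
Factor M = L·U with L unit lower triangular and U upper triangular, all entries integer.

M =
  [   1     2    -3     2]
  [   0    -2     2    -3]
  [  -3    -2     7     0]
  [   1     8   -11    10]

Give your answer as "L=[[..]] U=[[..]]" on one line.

L=[[1,0,0,0],[0,1,0,0],[-3,-2,1,0],[1,-3,-1,1]] U=[[1,2,-3,2],[0,-2,2,-3],[0,0,2,0],[0,0,0,-1]]

  row1 -= 0·row0 → [0,-2,2,-3]
  row2 -= -3·row0 → [0,4,-2,6]
  row3 -= 1·row0 → [0,6,-8,8]
  row2 -= -2·row1 → [0,0,2,0]
  row3 -= -3·row1 → [0,0,-2,-1]
  row3 -= -1·row2 → [0,0,0,-1]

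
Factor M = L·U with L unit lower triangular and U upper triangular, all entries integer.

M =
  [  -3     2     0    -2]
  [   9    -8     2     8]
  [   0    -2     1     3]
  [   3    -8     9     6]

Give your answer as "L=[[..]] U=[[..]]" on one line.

L=[[1,0,0,0],[-3,1,0,0],[0,1,1,0],[-1,3,-3,1]] U=[[-3,2,0,-2],[0,-2,2,2],[0,0,-1,1],[0,0,0,1]]

  row1 -= -3·row0 → [0,-2,2,2]
  row2 -= 0·row0 → [0,-2,1,3]
  row3 -= -1·row0 → [0,-6,9,4]
  row2 -= 1·row1 → [0,0,-1,1]
  row3 -= 3·row1 → [0,0,3,-2]
  row3 -= -3·row2 → [0,0,0,1]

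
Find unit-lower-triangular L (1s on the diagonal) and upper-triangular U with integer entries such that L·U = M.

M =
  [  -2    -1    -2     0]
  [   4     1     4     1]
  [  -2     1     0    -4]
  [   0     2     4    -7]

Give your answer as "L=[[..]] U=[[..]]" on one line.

  R1 -= -2·R0 → [0,-1,0,1]
  R2 -= 1·R0 → [0,2,2,-4]
  R3 -= 0·R0 → [0,2,4,-7]
  R2 -= -2·R1 → [0,0,2,-2]
  R3 -= -2·R1 → [0,0,4,-5]
  R3 -= 2·R2 → [0,0,0,-1]

L=[[1,0,0,0],[-2,1,0,0],[1,-2,1,0],[0,-2,2,1]] U=[[-2,-1,-2,0],[0,-1,0,1],[0,0,2,-2],[0,0,0,-1]]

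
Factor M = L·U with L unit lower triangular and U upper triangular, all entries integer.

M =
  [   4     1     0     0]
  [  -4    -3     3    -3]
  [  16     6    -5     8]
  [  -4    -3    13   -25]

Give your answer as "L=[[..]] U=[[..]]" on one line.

L=[[1,0,0,0],[-1,1,0,0],[4,-1,1,0],[-1,1,-5,1]] U=[[4,1,0,0],[0,-2,3,-3],[0,0,-2,5],[0,0,0,3]]

  r1 -= -1·r0 → [0,-2,3,-3]
  r2 -= 4·r0 → [0,2,-5,8]
  r3 -= -1·r0 → [0,-2,13,-25]
  r2 -= -1·r1 → [0,0,-2,5]
  r3 -= 1·r1 → [0,0,10,-22]
  r3 -= -5·r2 → [0,0,0,3]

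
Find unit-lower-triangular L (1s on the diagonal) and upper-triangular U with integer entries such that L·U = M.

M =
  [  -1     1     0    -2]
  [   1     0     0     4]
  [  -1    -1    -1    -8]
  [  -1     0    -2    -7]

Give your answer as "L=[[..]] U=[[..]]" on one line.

L=[[1,0,0,0],[-1,1,0,0],[1,-2,1,0],[1,-1,2,1]] U=[[-1,1,0,-2],[0,1,0,2],[0,0,-1,-2],[0,0,0,1]]

  r1 -= -1·r0 → [0,1,0,2]
  r2 -= 1·r0 → [0,-2,-1,-6]
  r3 -= 1·r0 → [0,-1,-2,-5]
  r2 -= -2·r1 → [0,0,-1,-2]
  r3 -= -1·r1 → [0,0,-2,-3]
  r3 -= 2·r2 → [0,0,0,1]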